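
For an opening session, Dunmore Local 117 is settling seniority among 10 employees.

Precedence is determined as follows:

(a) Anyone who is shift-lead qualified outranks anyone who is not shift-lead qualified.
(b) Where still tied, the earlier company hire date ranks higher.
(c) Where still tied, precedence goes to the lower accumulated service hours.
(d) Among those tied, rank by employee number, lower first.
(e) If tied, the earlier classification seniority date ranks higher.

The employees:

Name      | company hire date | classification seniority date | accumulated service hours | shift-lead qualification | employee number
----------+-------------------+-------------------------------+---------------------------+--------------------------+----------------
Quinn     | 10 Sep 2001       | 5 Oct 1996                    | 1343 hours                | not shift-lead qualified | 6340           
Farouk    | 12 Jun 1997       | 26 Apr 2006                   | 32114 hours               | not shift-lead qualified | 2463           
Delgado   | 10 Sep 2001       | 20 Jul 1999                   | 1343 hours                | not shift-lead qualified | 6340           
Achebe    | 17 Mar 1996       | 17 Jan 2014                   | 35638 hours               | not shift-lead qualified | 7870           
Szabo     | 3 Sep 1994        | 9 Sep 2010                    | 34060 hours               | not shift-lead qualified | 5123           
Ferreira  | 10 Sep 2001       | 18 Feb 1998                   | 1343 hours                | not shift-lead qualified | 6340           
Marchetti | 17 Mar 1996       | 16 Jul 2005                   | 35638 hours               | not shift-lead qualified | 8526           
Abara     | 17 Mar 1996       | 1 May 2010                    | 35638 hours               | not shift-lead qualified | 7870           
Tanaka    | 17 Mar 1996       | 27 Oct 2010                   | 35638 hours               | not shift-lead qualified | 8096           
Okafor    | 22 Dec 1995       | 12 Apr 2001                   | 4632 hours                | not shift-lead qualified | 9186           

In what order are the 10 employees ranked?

Szabo, Okafor, Abara, Achebe, Tanaka, Marchetti, Farouk, Quinn, Ferreira, Delgado

By the first rule: Szabo, Okafor, Abara, Achebe, Tanaka, Marchetti, Farouk, Quinn, Ferreira and Delgado (each not shift-lead qualified).
Among Szabo, Okafor, Abara, Achebe, Tanaka, Marchetti, Farouk, Quinn, Ferreira and Delgado, by company hire date (earlier first): Szabo (3 Sep 1994) before Okafor (22 Dec 1995) before Abara, Achebe, Tanaka and Marchetti (17 Mar 1996) before Farouk (12 Jun 1997) before Quinn, Ferreira and Delgado (10 Sep 2001).
Abara, Achebe, Tanaka and Marchetti all have accumulated service hours 35638 hours, so the next rule applies.
Among Abara, Achebe, Tanaka and Marchetti, by employee number (lower first): Abara and Achebe (7870) before Tanaka (8096) before Marchetti (8526).
Among Abara and Achebe, by classification seniority date (earlier first): Abara (1 May 2010) before Achebe (17 Jan 2014).
Quinn, Ferreira and Delgado all have accumulated service hours 1343 hours, so the next rule applies.
Quinn, Ferreira and Delgado all have employee number 6340, so the next rule applies.
Among Quinn, Ferreira and Delgado, by classification seniority date (earlier first): Quinn (5 Oct 1996) before Ferreira (18 Feb 1998) before Delgado (20 Jul 1999).
Full order: Szabo, Okafor, Abara, Achebe, Tanaka, Marchetti, Farouk, Quinn, Ferreira, Delgado.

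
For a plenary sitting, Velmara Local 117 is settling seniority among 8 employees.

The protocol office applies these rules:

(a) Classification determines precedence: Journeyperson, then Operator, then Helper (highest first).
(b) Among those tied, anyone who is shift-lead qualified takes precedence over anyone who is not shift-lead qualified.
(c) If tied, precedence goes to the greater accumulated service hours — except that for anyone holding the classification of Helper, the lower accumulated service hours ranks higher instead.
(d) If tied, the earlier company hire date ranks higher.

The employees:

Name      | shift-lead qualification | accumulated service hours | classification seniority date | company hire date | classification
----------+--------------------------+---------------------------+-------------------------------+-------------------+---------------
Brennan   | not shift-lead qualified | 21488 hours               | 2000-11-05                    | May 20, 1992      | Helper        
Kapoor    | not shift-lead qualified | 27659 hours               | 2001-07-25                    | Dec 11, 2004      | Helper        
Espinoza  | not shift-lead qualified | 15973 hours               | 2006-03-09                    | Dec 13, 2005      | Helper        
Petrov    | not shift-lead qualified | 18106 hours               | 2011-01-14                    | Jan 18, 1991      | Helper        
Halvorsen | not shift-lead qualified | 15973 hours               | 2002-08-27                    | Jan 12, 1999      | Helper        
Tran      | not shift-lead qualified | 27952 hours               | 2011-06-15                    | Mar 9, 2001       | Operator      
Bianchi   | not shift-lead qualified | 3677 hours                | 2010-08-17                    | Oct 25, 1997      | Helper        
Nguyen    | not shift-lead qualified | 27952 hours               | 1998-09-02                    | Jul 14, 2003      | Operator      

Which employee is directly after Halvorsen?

By classification: Tran and Nguyen (Operator); then Bianchi, Halvorsen, Espinoza, Petrov, Brennan and Kapoor (Helper).
Tran and Nguyen are each not shift-lead qualified, so the next rule applies.
Tran and Nguyen both have accumulated service hours 27952 hours, so the next rule applies.
Among Tran and Nguyen, by company hire date (earlier first): Tran (Mar 9, 2001) before Nguyen (Jul 14, 2003).
Bianchi, Halvorsen, Espinoza, Petrov, Brennan and Kapoor are each not shift-lead qualified, so the next rule applies.
Among Bianchi, Halvorsen, Espinoza, Petrov, Brennan and Kapoor, by accumulated service hours (lower first) (reversed rule for this group): Bianchi (3677 hours) before Halvorsen and Espinoza (15973 hours) before Petrov (18106 hours) before Brennan (21488 hours) before Kapoor (27659 hours).
Among Halvorsen and Espinoza, by company hire date (earlier first): Halvorsen (Jan 12, 1999) before Espinoza (Dec 13, 2005).
Order: Tran, Nguyen, Bianchi, Halvorsen, Espinoza, Petrov, Brennan, Kapoor.

Espinoza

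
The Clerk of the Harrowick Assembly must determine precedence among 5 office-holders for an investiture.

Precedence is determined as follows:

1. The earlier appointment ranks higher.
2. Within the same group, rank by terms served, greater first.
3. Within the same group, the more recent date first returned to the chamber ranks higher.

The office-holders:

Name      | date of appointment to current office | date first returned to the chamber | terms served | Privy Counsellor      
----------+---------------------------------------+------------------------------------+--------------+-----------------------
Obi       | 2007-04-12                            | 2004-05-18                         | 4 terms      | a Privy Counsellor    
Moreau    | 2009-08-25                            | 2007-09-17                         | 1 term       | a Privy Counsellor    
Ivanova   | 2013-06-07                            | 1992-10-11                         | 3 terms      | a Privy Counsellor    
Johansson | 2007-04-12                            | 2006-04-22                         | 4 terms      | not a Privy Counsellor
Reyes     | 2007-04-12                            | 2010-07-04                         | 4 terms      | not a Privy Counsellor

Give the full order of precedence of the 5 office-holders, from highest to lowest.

By date of appointment to current office (earlier first): Reyes, Johansson and Obi (each 2007-04-12); then Moreau (2009-08-25); then Ivanova (2013-06-07).
Reyes, Johansson and Obi all have terms served 4 terms, so the next rule applies.
Among Reyes, Johansson and Obi, by date first returned to the chamber (later first): Reyes (2010-07-04) before Johansson (2006-04-22) before Obi (2004-05-18).
Full order: Reyes, Johansson, Obi, Moreau, Ivanova.

Reyes, Johansson, Obi, Moreau, Ivanova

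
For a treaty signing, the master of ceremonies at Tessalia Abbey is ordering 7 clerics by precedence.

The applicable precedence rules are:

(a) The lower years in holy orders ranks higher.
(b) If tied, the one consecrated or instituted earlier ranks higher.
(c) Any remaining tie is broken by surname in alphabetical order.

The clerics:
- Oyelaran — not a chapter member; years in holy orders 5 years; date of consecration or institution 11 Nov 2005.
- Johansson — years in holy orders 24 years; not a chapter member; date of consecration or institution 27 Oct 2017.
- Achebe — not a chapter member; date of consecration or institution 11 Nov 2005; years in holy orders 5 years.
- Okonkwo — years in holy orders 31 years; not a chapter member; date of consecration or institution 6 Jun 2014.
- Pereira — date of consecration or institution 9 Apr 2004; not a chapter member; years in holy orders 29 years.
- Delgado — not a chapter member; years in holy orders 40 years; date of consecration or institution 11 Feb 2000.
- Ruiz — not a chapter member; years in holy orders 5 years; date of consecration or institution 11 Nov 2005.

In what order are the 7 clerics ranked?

Achebe, Oyelaran, Ruiz, Johansson, Pereira, Okonkwo, Delgado

By years in holy orders (lower first): Achebe, Oyelaran and Ruiz (each 5 years); then Johansson (24 years); then Pereira (29 years); then Okonkwo (31 years); then Delgado (40 years).
Achebe, Oyelaran and Ruiz all have date of consecration or institution 11 Nov 2005, so the next rule applies.
Among Achebe, Oyelaran and Ruiz, alphabetically by surname: Achebe before Oyelaran before Ruiz.
Full order: Achebe, Oyelaran, Ruiz, Johansson, Pereira, Okonkwo, Delgado.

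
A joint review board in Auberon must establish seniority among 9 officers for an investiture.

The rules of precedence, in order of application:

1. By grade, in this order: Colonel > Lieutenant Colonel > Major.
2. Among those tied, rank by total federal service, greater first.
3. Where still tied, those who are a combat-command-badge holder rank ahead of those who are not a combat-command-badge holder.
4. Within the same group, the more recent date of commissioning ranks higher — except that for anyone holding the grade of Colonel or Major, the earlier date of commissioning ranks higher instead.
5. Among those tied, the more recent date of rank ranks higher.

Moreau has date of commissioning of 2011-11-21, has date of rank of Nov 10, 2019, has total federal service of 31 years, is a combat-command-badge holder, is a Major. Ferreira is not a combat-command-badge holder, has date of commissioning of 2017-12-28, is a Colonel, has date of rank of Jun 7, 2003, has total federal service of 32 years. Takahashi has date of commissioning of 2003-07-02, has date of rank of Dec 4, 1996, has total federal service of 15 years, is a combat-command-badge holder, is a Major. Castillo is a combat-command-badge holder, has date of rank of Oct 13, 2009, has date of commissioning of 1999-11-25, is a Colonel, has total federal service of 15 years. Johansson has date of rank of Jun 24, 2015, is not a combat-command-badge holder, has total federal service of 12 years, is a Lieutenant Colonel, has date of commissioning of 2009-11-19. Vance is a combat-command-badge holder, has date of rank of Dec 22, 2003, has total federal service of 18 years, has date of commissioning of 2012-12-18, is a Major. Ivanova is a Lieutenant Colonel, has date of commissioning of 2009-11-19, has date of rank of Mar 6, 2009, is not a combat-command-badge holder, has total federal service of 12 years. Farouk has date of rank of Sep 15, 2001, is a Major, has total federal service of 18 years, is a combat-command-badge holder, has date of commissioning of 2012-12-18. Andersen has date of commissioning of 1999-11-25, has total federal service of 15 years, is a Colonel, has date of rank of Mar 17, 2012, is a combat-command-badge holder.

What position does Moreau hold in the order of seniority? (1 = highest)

6

By grade: Ferreira, Andersen and Castillo (Colonel); then Johansson and Ivanova (Lieutenant Colonel); then Moreau, Vance, Farouk and Takahashi (Major).
Among Ferreira, Andersen and Castillo, by total federal service (higher first): Ferreira (32 years) before Andersen and Castillo (15 years).
Andersen and Castillo are each a combat-command-badge holder, so the next rule applies.
Andersen and Castillo both have date of commissioning 1999-11-25, so the next rule applies.
Among Andersen and Castillo, by date of rank (later first): Andersen (Mar 17, 2012) before Castillo (Oct 13, 2009).
Johansson and Ivanova both have total federal service 12 years, so the next rule applies.
Johansson and Ivanova are each not a combat-command-badge holder, so the next rule applies.
Johansson and Ivanova both have date of commissioning 2009-11-19, so the next rule applies.
Among Johansson and Ivanova, by date of rank (later first): Johansson (Jun 24, 2015) before Ivanova (Mar 6, 2009).
Among Moreau, Vance, Farouk and Takahashi, by total federal service (higher first): Moreau (31 years) before Vance and Farouk (18 years) before Takahashi (15 years).
Vance and Farouk are each a combat-command-badge holder, so the next rule applies.
Vance and Farouk both have date of commissioning 2012-12-18, so the next rule applies.
Among Vance and Farouk, by date of rank (later first): Vance (Dec 22, 2003) before Farouk (Sep 15, 2001).
Order: Ferreira, Andersen, Castillo, Johansson, Ivanova, Moreau, Vance, Farouk, Takahashi. So position 6.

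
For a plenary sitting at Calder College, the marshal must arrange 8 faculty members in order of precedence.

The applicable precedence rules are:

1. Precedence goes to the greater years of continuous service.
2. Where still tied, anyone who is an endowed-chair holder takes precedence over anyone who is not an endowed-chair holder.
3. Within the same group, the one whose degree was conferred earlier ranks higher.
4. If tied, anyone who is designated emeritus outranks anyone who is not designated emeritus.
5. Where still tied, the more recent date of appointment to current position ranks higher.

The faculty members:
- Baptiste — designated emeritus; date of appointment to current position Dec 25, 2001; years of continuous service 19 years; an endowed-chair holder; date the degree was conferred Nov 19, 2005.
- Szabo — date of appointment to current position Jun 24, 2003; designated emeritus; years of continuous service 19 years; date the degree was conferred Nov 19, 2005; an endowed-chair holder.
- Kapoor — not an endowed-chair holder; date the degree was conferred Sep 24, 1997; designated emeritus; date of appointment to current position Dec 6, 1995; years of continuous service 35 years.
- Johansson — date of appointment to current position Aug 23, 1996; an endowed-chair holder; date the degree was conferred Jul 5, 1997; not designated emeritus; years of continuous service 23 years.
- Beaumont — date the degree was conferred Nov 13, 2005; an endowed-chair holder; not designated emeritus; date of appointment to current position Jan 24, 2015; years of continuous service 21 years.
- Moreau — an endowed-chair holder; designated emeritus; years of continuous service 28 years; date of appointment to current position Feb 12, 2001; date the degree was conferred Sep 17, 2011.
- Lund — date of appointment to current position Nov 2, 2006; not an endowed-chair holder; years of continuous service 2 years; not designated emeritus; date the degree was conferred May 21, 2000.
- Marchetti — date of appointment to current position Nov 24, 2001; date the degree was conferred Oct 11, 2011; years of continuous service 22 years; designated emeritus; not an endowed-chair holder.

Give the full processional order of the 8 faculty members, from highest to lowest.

Kapoor, Moreau, Johansson, Marchetti, Beaumont, Szabo, Baptiste, Lund

By years of continuous service (higher first): Kapoor (35 years); then Moreau (28 years); then Johansson (23 years); then Marchetti (22 years); then Beaumont (21 years); then Szabo and Baptiste (both 19 years); then Lund (2 years).
Szabo and Baptiste are each an endowed-chair holder, so the next rule applies.
Szabo and Baptiste both have date the degree was conferred Nov 19, 2005, so the next rule applies.
Szabo and Baptiste are each designated emeritus, so the next rule applies.
Among Szabo and Baptiste, by date of appointment to current position (later first): Szabo (Jun 24, 2003) before Baptiste (Dec 25, 2001).
Full order: Kapoor, Moreau, Johansson, Marchetti, Beaumont, Szabo, Baptiste, Lund.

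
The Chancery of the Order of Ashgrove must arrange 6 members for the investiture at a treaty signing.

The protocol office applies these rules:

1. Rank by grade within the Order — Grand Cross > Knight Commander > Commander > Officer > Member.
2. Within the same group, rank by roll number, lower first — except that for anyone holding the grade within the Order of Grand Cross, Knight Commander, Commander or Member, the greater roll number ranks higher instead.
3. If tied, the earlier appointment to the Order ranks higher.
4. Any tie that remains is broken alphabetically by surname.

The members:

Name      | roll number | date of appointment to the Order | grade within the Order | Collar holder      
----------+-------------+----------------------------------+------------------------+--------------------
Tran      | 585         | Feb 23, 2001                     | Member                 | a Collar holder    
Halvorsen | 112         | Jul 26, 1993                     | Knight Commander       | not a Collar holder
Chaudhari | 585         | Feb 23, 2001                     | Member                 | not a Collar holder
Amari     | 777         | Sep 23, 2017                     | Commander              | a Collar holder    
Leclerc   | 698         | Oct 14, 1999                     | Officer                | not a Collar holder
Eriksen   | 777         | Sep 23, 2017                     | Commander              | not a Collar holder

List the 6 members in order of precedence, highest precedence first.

Halvorsen, Amari, Eriksen, Leclerc, Chaudhari, Tran

By grade within the Order: Halvorsen (Knight Commander); then Amari and Eriksen (Commander); then Leclerc (Officer); then Chaudhari and Tran (Member).
Amari and Eriksen both have roll number 777, so the next rule applies.
Amari and Eriksen both have date of appointment to the Order Sep 23, 2017, so the next rule applies.
Among Amari and Eriksen, alphabetically by surname: Amari before Eriksen.
Chaudhari and Tran both have roll number 585, so the next rule applies.
Chaudhari and Tran both have date of appointment to the Order Feb 23, 2001, so the next rule applies.
Among Chaudhari and Tran, alphabetically by surname: Chaudhari before Tran.
Full order: Halvorsen, Amari, Eriksen, Leclerc, Chaudhari, Tran.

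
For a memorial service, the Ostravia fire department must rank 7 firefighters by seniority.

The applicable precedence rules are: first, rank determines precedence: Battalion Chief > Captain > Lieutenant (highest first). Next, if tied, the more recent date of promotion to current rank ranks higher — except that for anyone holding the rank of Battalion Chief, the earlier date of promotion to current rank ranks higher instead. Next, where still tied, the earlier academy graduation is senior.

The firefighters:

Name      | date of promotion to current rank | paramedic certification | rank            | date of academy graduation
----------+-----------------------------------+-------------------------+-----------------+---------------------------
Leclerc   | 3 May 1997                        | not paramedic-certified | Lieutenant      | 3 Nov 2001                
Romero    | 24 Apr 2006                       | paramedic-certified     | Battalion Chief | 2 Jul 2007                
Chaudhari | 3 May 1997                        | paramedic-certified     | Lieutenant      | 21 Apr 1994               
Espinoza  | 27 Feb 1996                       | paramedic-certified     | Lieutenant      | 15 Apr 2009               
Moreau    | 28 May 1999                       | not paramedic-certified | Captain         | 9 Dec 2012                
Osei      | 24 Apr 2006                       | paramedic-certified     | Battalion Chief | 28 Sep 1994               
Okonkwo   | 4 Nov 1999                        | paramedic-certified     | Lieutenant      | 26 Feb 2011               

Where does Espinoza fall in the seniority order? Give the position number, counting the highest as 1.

7

By rank: Osei and Romero (Battalion Chief); then Moreau (Captain); then Okonkwo, Chaudhari, Leclerc and Espinoza (Lieutenant).
Osei and Romero both have date of promotion to current rank 24 Apr 2006, so the next rule applies.
Among Osei and Romero, by date of academy graduation (earlier first): Osei (28 Sep 1994) before Romero (2 Jul 2007).
Among Okonkwo, Chaudhari, Leclerc and Espinoza, by date of promotion to current rank (later first): Okonkwo (4 Nov 1999) before Chaudhari and Leclerc (3 May 1997) before Espinoza (27 Feb 1996).
Among Chaudhari and Leclerc, by date of academy graduation (earlier first): Chaudhari (21 Apr 1994) before Leclerc (3 Nov 2001).
Order: Osei, Romero, Moreau, Okonkwo, Chaudhari, Leclerc, Espinoza. So position 7.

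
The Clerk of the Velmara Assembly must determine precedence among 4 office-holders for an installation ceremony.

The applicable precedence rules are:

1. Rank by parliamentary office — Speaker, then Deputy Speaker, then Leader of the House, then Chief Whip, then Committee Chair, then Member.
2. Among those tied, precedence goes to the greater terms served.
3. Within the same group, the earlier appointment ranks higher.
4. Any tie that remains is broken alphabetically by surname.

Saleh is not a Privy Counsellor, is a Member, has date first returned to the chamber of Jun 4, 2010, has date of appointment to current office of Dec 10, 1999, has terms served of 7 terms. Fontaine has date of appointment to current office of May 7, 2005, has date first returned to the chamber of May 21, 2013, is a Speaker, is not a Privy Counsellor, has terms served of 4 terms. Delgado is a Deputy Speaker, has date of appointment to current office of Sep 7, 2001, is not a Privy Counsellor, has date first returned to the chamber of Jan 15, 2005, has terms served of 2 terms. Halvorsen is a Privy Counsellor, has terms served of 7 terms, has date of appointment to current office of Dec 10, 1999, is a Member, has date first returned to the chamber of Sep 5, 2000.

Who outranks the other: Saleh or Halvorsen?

Halvorsen

By parliamentary office: Fontaine (Speaker); then Delgado (Deputy Speaker); then Halvorsen and Saleh (Member).
Halvorsen and Saleh both have terms served 7 terms, so the next rule applies.
Halvorsen and Saleh both have date of appointment to current office Dec 10, 1999, so the next rule applies.
Among Halvorsen and Saleh, alphabetically by surname: Halvorsen before Saleh.
So Halvorsen takes precedence.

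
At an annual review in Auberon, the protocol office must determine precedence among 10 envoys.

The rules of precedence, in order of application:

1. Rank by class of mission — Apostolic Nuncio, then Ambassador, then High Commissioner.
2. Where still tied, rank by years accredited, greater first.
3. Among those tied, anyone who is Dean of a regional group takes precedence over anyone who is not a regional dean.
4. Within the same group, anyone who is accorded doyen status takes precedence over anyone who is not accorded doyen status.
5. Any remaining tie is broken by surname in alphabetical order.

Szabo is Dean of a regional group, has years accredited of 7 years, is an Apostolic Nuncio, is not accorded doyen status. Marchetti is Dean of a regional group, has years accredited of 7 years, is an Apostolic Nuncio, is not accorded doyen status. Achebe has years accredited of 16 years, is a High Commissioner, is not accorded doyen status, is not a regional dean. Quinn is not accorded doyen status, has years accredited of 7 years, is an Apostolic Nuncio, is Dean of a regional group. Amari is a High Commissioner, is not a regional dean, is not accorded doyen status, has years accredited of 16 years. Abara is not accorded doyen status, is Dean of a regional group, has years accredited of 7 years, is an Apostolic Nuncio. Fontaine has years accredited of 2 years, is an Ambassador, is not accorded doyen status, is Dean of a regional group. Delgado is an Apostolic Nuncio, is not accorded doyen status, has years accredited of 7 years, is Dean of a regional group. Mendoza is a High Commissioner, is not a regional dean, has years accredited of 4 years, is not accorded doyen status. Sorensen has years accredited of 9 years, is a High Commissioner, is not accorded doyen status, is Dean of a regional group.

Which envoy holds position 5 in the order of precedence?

By class of mission: Abara, Delgado, Marchetti, Quinn and Szabo (Apostolic Nuncio); then Fontaine (Ambassador); then Achebe, Amari, Sorensen and Mendoza (High Commissioner).
Abara, Delgado, Marchetti, Quinn and Szabo all have years accredited 7 years, so the next rule applies.
Abara, Delgado, Marchetti, Quinn and Szabo are each Dean of a regional group, so the next rule applies.
Abara, Delgado, Marchetti, Quinn and Szabo are each not accorded doyen status, so the next rule applies.
Among Abara, Delgado, Marchetti, Quinn and Szabo, alphabetically by surname: Abara before Delgado before Marchetti before Quinn before Szabo.
Among Achebe, Amari, Sorensen and Mendoza, by years accredited (higher first): Achebe and Amari (16 years) before Sorensen (9 years) before Mendoza (4 years).
Achebe and Amari are each not a regional dean, so the next rule applies.
Achebe and Amari are each not accorded doyen status, so the next rule applies.
Among Achebe and Amari, alphabetically by surname: Achebe before Amari.
Order: Abara, Delgado, Marchetti, Quinn, Szabo, Fontaine, Achebe, Amari, Sorensen, Mendoza.

Szabo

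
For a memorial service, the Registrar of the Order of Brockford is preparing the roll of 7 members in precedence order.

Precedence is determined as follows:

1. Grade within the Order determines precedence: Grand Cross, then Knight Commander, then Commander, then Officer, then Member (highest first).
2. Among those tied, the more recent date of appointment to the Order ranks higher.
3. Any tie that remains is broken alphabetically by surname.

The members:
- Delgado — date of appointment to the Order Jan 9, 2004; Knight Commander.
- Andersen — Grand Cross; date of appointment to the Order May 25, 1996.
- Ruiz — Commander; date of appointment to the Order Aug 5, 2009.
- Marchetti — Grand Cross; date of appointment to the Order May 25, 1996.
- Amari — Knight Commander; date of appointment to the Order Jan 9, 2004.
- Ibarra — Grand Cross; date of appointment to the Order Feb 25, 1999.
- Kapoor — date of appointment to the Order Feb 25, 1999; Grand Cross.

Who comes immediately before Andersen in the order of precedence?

Kapoor

By grade within the Order: Ibarra, Kapoor, Andersen and Marchetti (Grand Cross); then Amari and Delgado (Knight Commander); then Ruiz (Commander).
Among Ibarra, Kapoor, Andersen and Marchetti, by date of appointment to the Order (later first): Ibarra and Kapoor (Feb 25, 1999) before Andersen and Marchetti (May 25, 1996).
Among Ibarra and Kapoor, alphabetically by surname: Ibarra before Kapoor.
Among Andersen and Marchetti, alphabetically by surname: Andersen before Marchetti.
Amari and Delgado both have date of appointment to the Order Jan 9, 2004, so the next rule applies.
Among Amari and Delgado, alphabetically by surname: Amari before Delgado.
Order: Ibarra, Kapoor, Andersen, Marchetti, Amari, Delgado, Ruiz.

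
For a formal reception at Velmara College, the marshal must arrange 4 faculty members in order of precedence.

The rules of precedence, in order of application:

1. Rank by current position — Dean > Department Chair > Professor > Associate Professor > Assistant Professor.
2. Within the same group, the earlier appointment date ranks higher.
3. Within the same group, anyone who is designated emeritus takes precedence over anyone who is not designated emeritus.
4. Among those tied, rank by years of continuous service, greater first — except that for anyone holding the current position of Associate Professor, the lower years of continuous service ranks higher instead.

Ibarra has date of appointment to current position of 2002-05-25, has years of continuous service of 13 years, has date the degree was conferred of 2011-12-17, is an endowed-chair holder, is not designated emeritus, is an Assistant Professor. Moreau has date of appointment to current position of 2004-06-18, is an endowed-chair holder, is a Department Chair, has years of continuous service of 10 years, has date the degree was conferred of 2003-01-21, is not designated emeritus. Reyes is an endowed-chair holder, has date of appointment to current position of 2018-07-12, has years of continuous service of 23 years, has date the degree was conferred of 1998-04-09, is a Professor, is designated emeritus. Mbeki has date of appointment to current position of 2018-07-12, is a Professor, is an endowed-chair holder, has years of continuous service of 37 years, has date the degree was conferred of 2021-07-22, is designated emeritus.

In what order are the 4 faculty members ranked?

By current position: Moreau (Department Chair); then Mbeki and Reyes (Professor); then Ibarra (Assistant Professor).
Mbeki and Reyes both have date of appointment to current position 2018-07-12, so the next rule applies.
Mbeki and Reyes are each designated emeritus, so the next rule applies.
Among Mbeki and Reyes, by years of continuous service (higher first): Mbeki (37 years) before Reyes (23 years).
Full order: Moreau, Mbeki, Reyes, Ibarra.

Moreau, Mbeki, Reyes, Ibarra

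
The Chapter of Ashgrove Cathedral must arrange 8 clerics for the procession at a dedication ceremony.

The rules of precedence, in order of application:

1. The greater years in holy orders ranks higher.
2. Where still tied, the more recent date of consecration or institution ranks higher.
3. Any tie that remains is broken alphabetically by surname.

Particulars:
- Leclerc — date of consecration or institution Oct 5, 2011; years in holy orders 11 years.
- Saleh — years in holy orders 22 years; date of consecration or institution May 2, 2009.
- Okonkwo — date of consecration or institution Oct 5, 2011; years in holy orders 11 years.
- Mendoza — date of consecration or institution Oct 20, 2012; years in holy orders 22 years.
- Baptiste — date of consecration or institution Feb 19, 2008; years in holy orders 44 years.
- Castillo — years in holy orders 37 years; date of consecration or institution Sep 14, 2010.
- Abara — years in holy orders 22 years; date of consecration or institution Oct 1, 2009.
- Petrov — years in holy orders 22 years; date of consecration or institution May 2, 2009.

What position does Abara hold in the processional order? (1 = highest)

4

By years in holy orders (higher first): Baptiste (44 years); then Castillo (37 years); then Mendoza, Abara, Petrov and Saleh (each 22 years); then Leclerc and Okonkwo (both 11 years).
Among Mendoza, Abara, Petrov and Saleh, by date of consecration or institution (later first): Mendoza (Oct 20, 2012) before Abara (Oct 1, 2009) before Petrov and Saleh (May 2, 2009).
Among Petrov and Saleh, alphabetically by surname: Petrov before Saleh.
Leclerc and Okonkwo both have date of consecration or institution Oct 5, 2011, so the next rule applies.
Among Leclerc and Okonkwo, alphabetically by surname: Leclerc before Okonkwo.
Order: Baptiste, Castillo, Mendoza, Abara, Petrov, Saleh, Leclerc, Okonkwo. So position 4.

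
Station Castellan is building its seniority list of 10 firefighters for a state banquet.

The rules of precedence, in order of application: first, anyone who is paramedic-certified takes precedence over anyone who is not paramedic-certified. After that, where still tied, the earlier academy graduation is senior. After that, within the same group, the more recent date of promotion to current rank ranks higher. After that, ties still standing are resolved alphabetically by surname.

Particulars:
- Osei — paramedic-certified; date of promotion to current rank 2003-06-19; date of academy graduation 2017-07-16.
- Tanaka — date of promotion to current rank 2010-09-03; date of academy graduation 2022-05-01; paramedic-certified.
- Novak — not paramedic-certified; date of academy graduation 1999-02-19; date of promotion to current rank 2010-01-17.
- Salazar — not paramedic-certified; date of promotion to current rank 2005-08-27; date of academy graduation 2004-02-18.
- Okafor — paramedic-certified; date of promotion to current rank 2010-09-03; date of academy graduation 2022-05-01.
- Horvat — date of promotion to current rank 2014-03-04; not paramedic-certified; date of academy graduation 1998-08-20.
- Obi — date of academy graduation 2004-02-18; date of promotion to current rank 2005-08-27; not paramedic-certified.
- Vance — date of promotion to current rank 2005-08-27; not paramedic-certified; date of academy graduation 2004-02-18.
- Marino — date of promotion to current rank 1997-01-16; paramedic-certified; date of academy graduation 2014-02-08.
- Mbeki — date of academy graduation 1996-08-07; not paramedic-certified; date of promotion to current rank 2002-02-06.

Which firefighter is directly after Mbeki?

Horvat

By the first rule: Marino, Osei, Okafor and Tanaka (each paramedic-certified); then Mbeki, Horvat, Novak, Obi, Salazar and Vance (each not paramedic-certified).
Among Marino, Osei, Okafor and Tanaka, by date of academy graduation (earlier first): Marino (2014-02-08) before Osei (2017-07-16) before Okafor and Tanaka (2022-05-01).
Okafor and Tanaka both have date of promotion to current rank 2010-09-03, so the next rule applies.
Among Okafor and Tanaka, alphabetically by surname: Okafor before Tanaka.
Among Mbeki, Horvat, Novak, Obi, Salazar and Vance, by date of academy graduation (earlier first): Mbeki (1996-08-07) before Horvat (1998-08-20) before Novak (1999-02-19) before Obi, Salazar and Vance (2004-02-18).
Obi, Salazar and Vance all have date of promotion to current rank 2005-08-27, so the next rule applies.
Among Obi, Salazar and Vance, alphabetically by surname: Obi before Salazar before Vance.
Order: Marino, Osei, Okafor, Tanaka, Mbeki, Horvat, Novak, Obi, Salazar, Vance.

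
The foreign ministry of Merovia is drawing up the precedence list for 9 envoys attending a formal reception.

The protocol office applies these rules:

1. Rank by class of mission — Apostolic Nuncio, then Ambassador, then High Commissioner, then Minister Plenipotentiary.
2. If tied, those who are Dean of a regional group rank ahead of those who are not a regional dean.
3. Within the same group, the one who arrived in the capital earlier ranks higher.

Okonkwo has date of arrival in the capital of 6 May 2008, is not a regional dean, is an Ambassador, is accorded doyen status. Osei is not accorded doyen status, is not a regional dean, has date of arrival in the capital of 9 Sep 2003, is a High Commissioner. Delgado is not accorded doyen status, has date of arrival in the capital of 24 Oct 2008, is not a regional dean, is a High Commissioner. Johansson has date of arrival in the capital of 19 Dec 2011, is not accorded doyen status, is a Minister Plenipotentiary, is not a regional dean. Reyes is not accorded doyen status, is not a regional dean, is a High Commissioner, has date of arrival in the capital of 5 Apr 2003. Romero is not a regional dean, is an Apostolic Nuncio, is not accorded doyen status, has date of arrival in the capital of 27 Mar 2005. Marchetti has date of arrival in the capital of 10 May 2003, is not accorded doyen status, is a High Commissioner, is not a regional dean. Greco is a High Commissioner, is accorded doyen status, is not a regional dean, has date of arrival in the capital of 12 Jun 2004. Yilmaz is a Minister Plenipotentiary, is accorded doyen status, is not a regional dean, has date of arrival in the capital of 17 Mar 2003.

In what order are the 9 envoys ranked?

Romero, Okonkwo, Reyes, Marchetti, Osei, Greco, Delgado, Yilmaz, Johansson

By class of mission: Romero (Apostolic Nuncio); then Okonkwo (Ambassador); then Reyes, Marchetti, Osei, Greco and Delgado (High Commissioner); then Yilmaz and Johansson (Minister Plenipotentiary).
Reyes, Marchetti, Osei, Greco and Delgado are each not a regional dean, so the next rule applies.
Among Reyes, Marchetti, Osei, Greco and Delgado, by date of arrival in the capital (earlier first): Reyes (5 Apr 2003) before Marchetti (10 May 2003) before Osei (9 Sep 2003) before Greco (12 Jun 2004) before Delgado (24 Oct 2008).
Yilmaz and Johansson are each not a regional dean, so the next rule applies.
Among Yilmaz and Johansson, by date of arrival in the capital (earlier first): Yilmaz (17 Mar 2003) before Johansson (19 Dec 2011).
Full order: Romero, Okonkwo, Reyes, Marchetti, Osei, Greco, Delgado, Yilmaz, Johansson.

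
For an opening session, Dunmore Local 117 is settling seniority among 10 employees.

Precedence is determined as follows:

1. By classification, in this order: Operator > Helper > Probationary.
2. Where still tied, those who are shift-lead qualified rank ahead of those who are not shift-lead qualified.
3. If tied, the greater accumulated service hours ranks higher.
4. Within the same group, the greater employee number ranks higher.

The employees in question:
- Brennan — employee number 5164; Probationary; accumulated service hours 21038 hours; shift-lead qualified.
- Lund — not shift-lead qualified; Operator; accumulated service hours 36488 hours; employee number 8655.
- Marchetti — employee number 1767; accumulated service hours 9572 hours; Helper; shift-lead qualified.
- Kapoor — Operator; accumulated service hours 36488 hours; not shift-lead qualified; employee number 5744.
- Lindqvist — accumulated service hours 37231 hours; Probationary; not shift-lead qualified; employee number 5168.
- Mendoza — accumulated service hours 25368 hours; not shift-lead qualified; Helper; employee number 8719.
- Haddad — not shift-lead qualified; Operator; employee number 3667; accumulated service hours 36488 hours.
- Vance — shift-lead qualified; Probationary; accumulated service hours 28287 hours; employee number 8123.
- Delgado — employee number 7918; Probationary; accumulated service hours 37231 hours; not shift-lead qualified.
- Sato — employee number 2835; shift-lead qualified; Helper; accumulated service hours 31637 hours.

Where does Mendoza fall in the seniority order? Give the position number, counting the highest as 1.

6

By classification: Lund, Kapoor and Haddad (Operator); then Sato, Marchetti and Mendoza (Helper); then Vance, Brennan, Delgado and Lindqvist (Probationary).
Lund, Kapoor and Haddad are each not shift-lead qualified, so the next rule applies.
Lund, Kapoor and Haddad all have accumulated service hours 36488 hours, so the next rule applies.
Among Lund, Kapoor and Haddad, by employee number (higher first): Lund (8655) before Kapoor (5744) before Haddad (3667).
Among Sato, Marchetti and Mendoza, shift-lead qualified before not shift-lead qualified: Sato and Marchetti (shift-lead qualified) before Mendoza (not shift-lead qualified).
Among Sato and Marchetti, by accumulated service hours (higher first): Sato (31637 hours) before Marchetti (9572 hours).
Among Vance, Brennan, Delgado and Lindqvist, shift-lead qualified before not shift-lead qualified: Vance and Brennan (shift-lead qualified) before Delgado and Lindqvist (not shift-lead qualified).
Among Vance and Brennan, by accumulated service hours (higher first): Vance (28287 hours) before Brennan (21038 hours).
Delgado and Lindqvist both have accumulated service hours 37231 hours, so the next rule applies.
Among Delgado and Lindqvist, by employee number (higher first): Delgado (7918) before Lindqvist (5168).
Order: Lund, Kapoor, Haddad, Sato, Marchetti, Mendoza, Vance, Brennan, Delgado, Lindqvist. So position 6.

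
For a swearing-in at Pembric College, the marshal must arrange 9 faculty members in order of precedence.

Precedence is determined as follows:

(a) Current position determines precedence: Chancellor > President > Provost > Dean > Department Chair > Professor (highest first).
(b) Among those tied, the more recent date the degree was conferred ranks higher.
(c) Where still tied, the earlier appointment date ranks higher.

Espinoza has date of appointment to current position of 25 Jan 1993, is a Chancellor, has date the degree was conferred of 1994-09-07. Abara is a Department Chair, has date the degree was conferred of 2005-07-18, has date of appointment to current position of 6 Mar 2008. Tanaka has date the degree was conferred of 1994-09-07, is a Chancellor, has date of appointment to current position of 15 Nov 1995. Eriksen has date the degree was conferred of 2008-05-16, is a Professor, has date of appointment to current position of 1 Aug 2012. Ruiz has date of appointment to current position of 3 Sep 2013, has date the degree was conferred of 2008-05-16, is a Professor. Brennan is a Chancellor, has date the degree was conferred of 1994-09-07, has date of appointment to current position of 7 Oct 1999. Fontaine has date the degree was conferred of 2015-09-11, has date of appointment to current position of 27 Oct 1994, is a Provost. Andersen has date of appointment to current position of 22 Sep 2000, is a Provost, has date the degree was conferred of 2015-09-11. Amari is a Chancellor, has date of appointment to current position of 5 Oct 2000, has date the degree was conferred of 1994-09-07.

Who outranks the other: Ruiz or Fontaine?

Fontaine

By current position: Espinoza, Tanaka, Brennan and Amari (Chancellor); then Fontaine and Andersen (Provost); then Abara (Department Chair); then Eriksen and Ruiz (Professor).
Espinoza, Tanaka, Brennan and Amari all have date the degree was conferred 1994-09-07, so the next rule applies.
Among Espinoza, Tanaka, Brennan and Amari, by date of appointment to current position (earlier first): Espinoza (25 Jan 1993) before Tanaka (15 Nov 1995) before Brennan (7 Oct 1999) before Amari (5 Oct 2000).
Fontaine and Andersen both have date the degree was conferred 2015-09-11, so the next rule applies.
Among Fontaine and Andersen, by date of appointment to current position (earlier first): Fontaine (27 Oct 1994) before Andersen (22 Sep 2000).
Eriksen and Ruiz both have date the degree was conferred 2008-05-16, so the next rule applies.
Among Eriksen and Ruiz, by date of appointment to current position (earlier first): Eriksen (1 Aug 2012) before Ruiz (3 Sep 2013).
So Fontaine takes precedence.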